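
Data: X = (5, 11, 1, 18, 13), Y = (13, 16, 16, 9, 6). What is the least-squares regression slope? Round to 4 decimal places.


b = sum((xi-xbar)(yi-ybar)) / sum((xi-xbar)^2)
n = 5, xbar = 48/5 = 9.6, ybar = 60/5 = 12
Sxy = sum((xi-xbar)(yi-ybar)) = -79
Sxx = sum((xi-xbar)^2) = 179.2
b = Sxy / Sxx = -395/896 ≈ -0.440848

-0.4408


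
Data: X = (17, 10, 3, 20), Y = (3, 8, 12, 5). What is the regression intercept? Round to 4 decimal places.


a = ybar - b*xbar, where b = sum((xi-xbar)(yi-ybar)) / sum((xi-xbar)^2)
n = 4, xbar = 50/4 = 12.5, ybar = 28/4 = 7
Sxy = sum((xi-xbar)(yi-ybar)) = -83
Sxx = sum((xi-xbar)^2) = 173
b = Sxy / Sxx = -83/173 ≈ -0.479769
a = 7 - (-0.479769) * 12.5 = 4497/346 ≈ 12.997110

12.9971


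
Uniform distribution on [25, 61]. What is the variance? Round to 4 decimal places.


Var = (b-a)^2 / 12
(b-a)^2 = (61 - 25)^2 = 1296
Var = 1296/12 = 108

108.0000


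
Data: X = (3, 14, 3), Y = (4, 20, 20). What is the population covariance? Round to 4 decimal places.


Cov = (1/n)*sum((xi-xbar)(yi-ybar))
n = 3, xbar = 20/3 ≈ 6.666667, ybar = 44/3 ≈ 14.666667
sum((xi-xbar)(yi-ybar)) = 176/3 ≈ 58.666667
Cov = 58.666667 / 3 = 176/9 ≈ 19.555556

19.5556


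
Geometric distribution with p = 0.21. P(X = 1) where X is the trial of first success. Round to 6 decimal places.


P = (1-p)^(k-1) * p
(1-p)^(k-1) = 0.79^0 = 1
P = 1 * 0.21 = 0.21

0.210000


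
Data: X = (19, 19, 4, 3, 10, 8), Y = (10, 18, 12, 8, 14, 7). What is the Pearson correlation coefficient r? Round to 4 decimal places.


r = sum((xi-xbar)(yi-ybar)) / sqrt(sum((xi-xbar)^2) * sum((yi-ybar)^2))
n = 6, xbar = 63/6 = 10.5, ybar = 69/6 = 11.5
Sxy = sum((xi-xbar)(yi-ybar)) = 75.5
Sxx = sum((xi-xbar)^2) = 249.5
Syy = sum((yi-ybar)^2) = 83.5
sqrt(Sxx*Syy) ≈ 144.337279
r = Sxy / sqrt(Sxx*Syy) = 75.5 / 144.337279 ≈ 0.523080

0.5231


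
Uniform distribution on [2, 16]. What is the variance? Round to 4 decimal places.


Var = (b-a)^2 / 12
(b-a)^2 = (16 - 2)^2 = 196
Var = 196/12 ≈ 16.333333

16.3333


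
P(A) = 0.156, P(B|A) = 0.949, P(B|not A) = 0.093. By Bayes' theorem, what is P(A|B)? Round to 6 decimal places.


P(A|B) = P(B|A)*P(A) / P(B), P(B) = P(B|A)*P(A) + P(B|not A)*P(not A)
P(B|A)*P(A) = 0.949 * 0.156 = 0.148044
P(B|not A)*P(not A) = 0.093 * 0.844 = 0.078492
P(B) = 0.148044 + 0.078492 = 0.226536
P(A|B) = 0.148044 / 0.226536 ≈ 0.65351202

0.653512


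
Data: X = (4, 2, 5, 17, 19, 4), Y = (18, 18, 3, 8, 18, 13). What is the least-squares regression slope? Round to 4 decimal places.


b = sum((xi-xbar)(yi-ybar)) / sum((xi-xbar)^2)
n = 6, xbar = 51/6 = 8.5, ybar = 78/6 = 13
Sxy = sum((xi-xbar)(yi-ybar)) = -10
Sxx = sum((xi-xbar)^2) = 277.5
b = Sxy / Sxx = -4/111 ≈ -0.036036

-0.0360


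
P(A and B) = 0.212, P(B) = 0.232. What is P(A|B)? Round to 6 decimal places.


P(A|B) = P(A and B) / P(B) = 0.212 / 0.232 = 53/58 ≈ 0.91379310

0.913793


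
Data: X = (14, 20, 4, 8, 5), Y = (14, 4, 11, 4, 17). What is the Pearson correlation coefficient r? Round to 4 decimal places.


r = sum((xi-xbar)(yi-ybar)) / sqrt(sum((xi-xbar)^2) * sum((yi-ybar)^2))
n = 5, xbar = 51/5 = 10.2, ybar = 50/5 = 10
Sxy = sum((xi-xbar)(yi-ybar)) = -73
Sxx = sum((xi-xbar)^2) = 180.8
Syy = sum((yi-ybar)^2) = 138
sqrt(Sxx*Syy) ≈ 157.956956
r = Sxy / sqrt(Sxx*Syy) = -73 / 157.956956 ≈ -0.462151

-0.4622


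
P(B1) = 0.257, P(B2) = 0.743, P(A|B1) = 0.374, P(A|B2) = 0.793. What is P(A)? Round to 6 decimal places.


P(A) = P(A|B1)*P(B1) + P(A|B2)*P(B2)
P(A|B1)*P(B1) = 0.374 * 0.257 = 0.096118
P(A|B2)*P(B2) = 0.793 * 0.743 = 0.589199
P(A) = 0.096118 + 0.589199 = 0.685317

0.685317


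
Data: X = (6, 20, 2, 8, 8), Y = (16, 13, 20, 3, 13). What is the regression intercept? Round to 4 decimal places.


a = ybar - b*xbar, where b = sum((xi-xbar)(yi-ybar)) / sum((xi-xbar)^2)
n = 5, xbar = 44/5 = 8.8, ybar = 65/5 = 13
Sxy = sum((xi-xbar)(yi-ybar)) = -48
Sxx = sum((xi-xbar)^2) = 180.8
b = Sxy / Sxx = -30/113 ≈ -0.265487
a = 13 - (-0.265487) * 8.8 = 1733/113 ≈ 15.336283

15.3363


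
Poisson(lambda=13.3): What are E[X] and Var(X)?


E[X] = Var(X) = lambda = 13.3

13.3, 13.3


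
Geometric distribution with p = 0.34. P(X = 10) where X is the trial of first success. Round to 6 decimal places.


P = (1-p)^(k-1) * p
(1-p)^(k-1) = 0.66^9 ≈ 0.02376268
P = 0.02376268 * 0.34 ≈ 0.008079311

0.008079


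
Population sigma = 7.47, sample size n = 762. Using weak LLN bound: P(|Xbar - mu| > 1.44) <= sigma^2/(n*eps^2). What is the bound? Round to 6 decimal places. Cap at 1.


bound = min(1, sigma^2/(n*eps^2))
sigma^2 = 7.47^2 = 55.8009
n*eps^2 = 762 * 1.44^2 = 762 * 2.0736 = 1580.0832
sigma^2/(n*eps^2) = 55.8009 / 1580.0832 ≈ 0.03531517

0.035315


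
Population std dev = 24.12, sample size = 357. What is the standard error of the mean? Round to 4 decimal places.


SE = sigma / sqrt(n)
sqrt(357) ≈ 18.894444
SE = 24.12 / 18.894444 ≈ 1.276566

1.2766


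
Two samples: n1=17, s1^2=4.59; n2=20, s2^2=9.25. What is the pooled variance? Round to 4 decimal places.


sp^2 = ((n1-1)*s1^2 + (n2-1)*s2^2)/(n1+n2-2)
(n1-1)*s1^2 = 16 * 4.59 = 73.44
(n2-1)*s2^2 = 19 * 9.25 = 175.75
numerator = 73.44 + 175.75 = 249.19
n1+n2-2 = 35
sp^2 = 249.19 / 35 = 24919/3500 ≈ 7.119714

7.1197


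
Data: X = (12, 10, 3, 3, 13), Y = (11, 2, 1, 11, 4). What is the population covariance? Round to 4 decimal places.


Cov = (1/n)*sum((xi-xbar)(yi-ybar))
n = 5, xbar = 41/5 = 8.2, ybar = 29/5 = 5.8
sum((xi-xbar)(yi-ybar)) = 2.2
Cov = 2.2 / 5 = 0.44

0.4400


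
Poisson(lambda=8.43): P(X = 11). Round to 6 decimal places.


P = e^(-lam) * lam^k / k!
e^(-8.43) ≈ 0.0002182215
lam^k = 8.43^11 ≈ 15279295172.266404
k! = 11! = 39916800
P = 0.0002182215 * 15279295172.266404 / 39916800 ≈ 0.083531

0.083531


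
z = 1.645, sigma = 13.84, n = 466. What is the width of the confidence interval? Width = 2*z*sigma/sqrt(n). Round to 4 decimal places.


width = 2*z*sigma/sqrt(n)
2*z*sigma = 2 * 1.645 * 13.84 = 45.5336
sqrt(466) ≈ 21.587033
width = 45.5336 / 21.587033 ≈ 2.109303

2.1093


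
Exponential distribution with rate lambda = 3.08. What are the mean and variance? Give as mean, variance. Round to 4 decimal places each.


mean = 1/lam, var = 1/lam^2
mean = 1 / 3.08 = 25/77 ≈ 0.324675
lam^2 = 3.08^2 = 9.4864
var = 1 / 9.4864 = 625/5929 ≈ 0.105414

0.3247, 0.1054


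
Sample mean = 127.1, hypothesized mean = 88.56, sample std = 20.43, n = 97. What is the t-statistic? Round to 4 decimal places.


t = (xbar - mu0) / (s/sqrt(n))
xbar - mu0 = 127.1 - 88.56 = 38.54
sqrt(97) ≈ 9.84885780
s/sqrt(n) = 20.43 / 9.84885780 ≈ 2.07435222
t = 38.54 / 2.07435222 ≈ 18.579294

18.5793


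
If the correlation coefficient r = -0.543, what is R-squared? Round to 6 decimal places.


R^2 = r^2 = (-0.543)^2 = 0.294849

0.294849


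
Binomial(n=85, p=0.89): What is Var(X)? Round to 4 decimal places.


Var = n*p*(1-p) = 85 * 0.89 * 0.11 = 8.3215

8.3215


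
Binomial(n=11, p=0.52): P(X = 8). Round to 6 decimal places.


P = C(n,k) * p^k * (1-p)^(n-k)
C(11,8) = 165
p^k = 0.52^8 ≈ 0.005345973
(1-p)^(n-k) = 0.48^3 = 0.110592
P = 165 * 0.005345973 * 0.110592 ≈ 0.097552

0.097552


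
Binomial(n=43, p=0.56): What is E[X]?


E[X] = n*p = 43 * 0.56 = 24.08

24.08


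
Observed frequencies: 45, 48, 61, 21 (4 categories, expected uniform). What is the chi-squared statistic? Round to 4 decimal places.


chi2 = sum((O-E)^2/E), E = total/4
total = 175, E = 175/4 = 43.75
(45 - 43.75)^2 / 43.75 = 1.5625 / 43.75 = 1/28 ≈ 0.035714
(48 - 43.75)^2 / 43.75 = 18.0625 / 43.75 = 289/700 ≈ 0.412857
(61 - 43.75)^2 / 43.75 = 297.5625 / 43.75 = 4761/700 ≈ 6.801429
(21 - 43.75)^2 / 43.75 = 517.5625 / 43.75 = 11.83
chi2 = 19.08

19.0800


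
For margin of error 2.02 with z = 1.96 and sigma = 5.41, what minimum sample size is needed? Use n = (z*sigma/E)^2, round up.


z*sigma/E = 1.96 * 5.41 / 2.02 = 26509/5050 ≈ 5.249307
(z*sigma/E)^2 ≈ 27.555223
round up: n = 28

28


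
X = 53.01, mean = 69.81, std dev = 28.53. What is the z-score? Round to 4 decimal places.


z = (X - mu) / sigma
X - mu = 53.01 - 69.81 = -16.8
z = -16.8 / 28.53 = -560/951 ≈ -0.588854

-0.5889


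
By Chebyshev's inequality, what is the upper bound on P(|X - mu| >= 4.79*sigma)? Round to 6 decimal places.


P <= 1/k^2
k^2 = 4.79^2 = 22.9441
1/k^2 = 1 / 22.9441 ≈ 0.04358419

0.043584


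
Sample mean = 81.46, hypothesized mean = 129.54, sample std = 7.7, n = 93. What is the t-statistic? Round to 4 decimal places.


t = (xbar - mu0) / (s/sqrt(n))
xbar - mu0 = 81.46 - 129.54 = -48.08
sqrt(93) ≈ 9.64365076
s/sqrt(n) = 7.7 / 9.64365076 ≈ 0.79845280
t = -48.08 / 0.79845280 ≈ -60.216458

-60.2165


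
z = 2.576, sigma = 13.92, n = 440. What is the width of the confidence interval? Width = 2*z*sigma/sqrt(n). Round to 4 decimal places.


width = 2*z*sigma/sqrt(n)
2*z*sigma = 2 * 2.576 * 13.92 = 71.71584
sqrt(440) ≈ 20.976177
width = 71.71584 / 20.976177 ≈ 3.418919

3.4189


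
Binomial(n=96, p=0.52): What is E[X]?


E[X] = n*p = 96 * 0.52 = 49.92

49.92


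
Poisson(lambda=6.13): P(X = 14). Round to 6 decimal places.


P = e^(-lam) * lam^k / k!
e^(-6.13) ≈ 0.002176581
lam^k = 6.13^14 ≈ 105790493546.262399
k! = 14! = 87178291200
P = 0.002176581 * 105790493546.262399 / 87178291200 ≈ 0.002641

0.002641


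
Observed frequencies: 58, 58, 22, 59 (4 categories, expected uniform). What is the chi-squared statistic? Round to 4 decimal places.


chi2 = sum((O-E)^2/E), E = total/4
total = 197, E = 197/4 = 49.25
(58 - 49.25)^2 / 49.25 = 76.5625 / 49.25 = 1225/788 ≈ 1.554569
(58 - 49.25)^2 / 49.25 = 76.5625 / 49.25 = 1225/788 ≈ 1.554569
(22 - 49.25)^2 / 49.25 = 742.5625 / 49.25 = 11881/788 ≈ 15.077411
(59 - 49.25)^2 / 49.25 = 95.0625 / 49.25 = 1521/788 ≈ 1.930203
chi2 = 3963/197 ≈ 20.116751

20.1168


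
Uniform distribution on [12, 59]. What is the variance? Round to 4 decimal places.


Var = (b-a)^2 / 12
(b-a)^2 = (59 - 12)^2 = 2209
Var = 2209/12 ≈ 184.083333

184.0833


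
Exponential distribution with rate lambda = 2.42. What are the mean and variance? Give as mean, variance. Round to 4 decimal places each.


mean = 1/lam, var = 1/lam^2
mean = 1 / 2.42 = 50/121 ≈ 0.413223
lam^2 = 2.42^2 = 5.8564
var = 1 / 5.8564 ≈ 0.170753

0.4132, 0.1708


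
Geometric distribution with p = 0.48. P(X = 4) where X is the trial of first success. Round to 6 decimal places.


P = (1-p)^(k-1) * p
(1-p)^(k-1) = 0.52^3 = 0.140608
P = 0.140608 * 0.48 = 0.06749184

0.067492


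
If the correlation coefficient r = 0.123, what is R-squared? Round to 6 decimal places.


R^2 = r^2 = (0.123)^2 = 0.015129

0.015129


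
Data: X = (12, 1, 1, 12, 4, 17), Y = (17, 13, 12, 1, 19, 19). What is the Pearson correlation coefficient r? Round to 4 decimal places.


r = sum((xi-xbar)(yi-ybar)) / sqrt(sum((xi-xbar)^2) * sum((yi-ybar)^2))
n = 6, xbar = 47/6 ≈ 7.833333, ybar = 81/6 = 13.5
Sxy = sum((xi-xbar)(yi-ybar)) = 5.5
Sxx = sum((xi-xbar)^2) = 1361/6 ≈ 226.833333
Syy = sum((yi-ybar)^2) = 231.5
sqrt(Sxx*Syy) ≈ 229.154788
r = Sxy / sqrt(Sxx*Syy) = 5.5 / 229.154788 ≈ 0.024001

0.0240


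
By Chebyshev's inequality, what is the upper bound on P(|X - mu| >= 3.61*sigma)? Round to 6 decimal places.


P <= 1/k^2
k^2 = 3.61^2 = 13.0321
1/k^2 = 1 / 13.0321 ≈ 0.07673360

0.076734


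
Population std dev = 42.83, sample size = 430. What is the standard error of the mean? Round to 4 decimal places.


SE = sigma / sqrt(n)
sqrt(430) ≈ 20.736441
SE = 42.83 / 20.736441 ≈ 2.065446

2.0654


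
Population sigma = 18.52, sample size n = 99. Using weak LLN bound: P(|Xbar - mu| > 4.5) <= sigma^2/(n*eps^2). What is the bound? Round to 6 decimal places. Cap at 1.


bound = min(1, sigma^2/(n*eps^2))
sigma^2 = 18.52^2 = 342.9904
n*eps^2 = 99 * 4.5^2 = 99 * 20.25 = 2004.75
sigma^2/(n*eps^2) = 342.9904 / 2004.75 ≈ 0.17108886

0.171089


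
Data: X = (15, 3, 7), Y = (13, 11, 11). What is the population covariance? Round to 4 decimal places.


Cov = (1/n)*sum((xi-xbar)(yi-ybar))
n = 3, xbar = 25/3 ≈ 8.333333, ybar = 35/3 ≈ 11.666667
sum((xi-xbar)(yi-ybar)) = 40/3 ≈ 13.333333
Cov = 13.333333 / 3 = 40/9 ≈ 4.444444

4.4444


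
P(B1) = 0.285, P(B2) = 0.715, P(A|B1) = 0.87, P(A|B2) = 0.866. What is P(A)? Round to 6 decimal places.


P(A) = P(A|B1)*P(B1) + P(A|B2)*P(B2)
P(A|B1)*P(B1) = 0.87 * 0.285 = 0.24795
P(A|B2)*P(B2) = 0.866 * 0.715 = 0.61919
P(A) = 0.24795 + 0.61919 = 0.86714

0.867140


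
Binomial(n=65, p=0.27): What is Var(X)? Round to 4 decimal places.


Var = n*p*(1-p) = 65 * 0.27 * 0.73 = 12.8115

12.8115


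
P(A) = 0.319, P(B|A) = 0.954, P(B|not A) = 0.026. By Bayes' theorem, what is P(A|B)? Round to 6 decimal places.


P(A|B) = P(B|A)*P(A) / P(B), P(B) = P(B|A)*P(A) + P(B|not A)*P(not A)
P(B|A)*P(A) = 0.954 * 0.319 = 0.304326
P(B|not A)*P(not A) = 0.026 * 0.681 = 0.017706
P(B) = 0.304326 + 0.017706 = 0.322032
P(A|B) = 0.304326 / 0.322032 ≈ 0.94501789

0.945018


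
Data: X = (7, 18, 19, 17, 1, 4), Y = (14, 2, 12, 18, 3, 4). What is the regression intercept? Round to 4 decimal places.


a = ybar - b*xbar, where b = sum((xi-xbar)(yi-ybar)) / sum((xi-xbar)^2)
n = 6, xbar = 66/6 = 11, ybar = 53/6 ≈ 8.833333
Sxy = sum((xi-xbar)(yi-ybar)) = 104
Sxx = sum((xi-xbar)^2) = 314
b = Sxy / Sxx = 52/157 ≈ 0.331210
a = 8.833333 - 0.331210 * 11 = 4889/942 ≈ 5.190021

5.1900


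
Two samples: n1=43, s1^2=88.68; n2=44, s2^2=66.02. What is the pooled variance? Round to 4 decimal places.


sp^2 = ((n1-1)*s1^2 + (n2-1)*s2^2)/(n1+n2-2)
(n1-1)*s1^2 = 42 * 88.68 = 3724.56
(n2-1)*s2^2 = 43 * 66.02 = 2838.86
numerator = 3724.56 + 2838.86 = 6563.42
n1+n2-2 = 85
sp^2 = 6563.42 / 85 = 328171/4250 ≈ 77.216706

77.2167


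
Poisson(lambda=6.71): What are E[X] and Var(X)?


E[X] = Var(X) = lambda = 6.71

6.71, 6.71


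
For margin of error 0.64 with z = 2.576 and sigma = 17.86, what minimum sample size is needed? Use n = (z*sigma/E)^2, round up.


z*sigma/E = 2.576 * 17.86 / 0.64 = 71.8865
(z*sigma/E)^2 ≈ 5167.668882
round up: n = 5168

5168


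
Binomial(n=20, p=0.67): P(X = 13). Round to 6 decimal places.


P = C(n,k) * p^k * (1-p)^(n-k)
C(20,13) = 77520
p^k = 0.67^13 ≈ 0.005482422
(1-p)^(n-k) = 0.33^7 ≈ 0.0004261844
P = 77520 * 0.005482422 * 0.0004261844 ≈ 0.181127

0.181127


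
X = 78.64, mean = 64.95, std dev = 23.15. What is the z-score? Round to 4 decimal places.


z = (X - mu) / sigma
X - mu = 78.64 - 64.95 = 13.69
z = 13.69 / 23.15 = 1369/2315 ≈ 0.591361

0.5914


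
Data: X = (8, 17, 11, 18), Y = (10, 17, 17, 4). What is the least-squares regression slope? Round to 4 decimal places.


b = sum((xi-xbar)(yi-ybar)) / sum((xi-xbar)^2)
n = 4, xbar = 54/4 = 13.5, ybar = 48/4 = 12
Sxy = sum((xi-xbar)(yi-ybar)) = -20
Sxx = sum((xi-xbar)^2) = 69
b = Sxy / Sxx = -20/69 ≈ -0.289855

-0.2899


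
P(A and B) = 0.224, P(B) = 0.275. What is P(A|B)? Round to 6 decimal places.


P(A|B) = P(A and B) / P(B) = 0.224 / 0.275 = 224/275 ≈ 0.81454545

0.814545


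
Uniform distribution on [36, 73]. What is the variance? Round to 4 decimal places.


Var = (b-a)^2 / 12
(b-a)^2 = (73 - 36)^2 = 1369
Var = 1369/12 ≈ 114.083333

114.0833


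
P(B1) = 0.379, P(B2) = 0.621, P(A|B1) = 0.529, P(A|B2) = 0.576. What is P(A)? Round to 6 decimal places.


P(A) = P(A|B1)*P(B1) + P(A|B2)*P(B2)
P(A|B1)*P(B1) = 0.529 * 0.379 = 0.200491
P(A|B2)*P(B2) = 0.576 * 0.621 = 0.357696
P(A) = 0.200491 + 0.357696 = 0.558187

0.558187


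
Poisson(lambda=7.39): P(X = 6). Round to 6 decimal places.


P = e^(-lam) * lam^k / k!
e^(-7.39) ≈ 0.0006173960
lam^k = 7.39^6 ≈ 162879.576092
k! = 6! = 720
P = 0.0006173960 * 162879.576092 / 720 ≈ 0.139668

0.139668


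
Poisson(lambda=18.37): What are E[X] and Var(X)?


E[X] = Var(X) = lambda = 18.37

18.37, 18.37


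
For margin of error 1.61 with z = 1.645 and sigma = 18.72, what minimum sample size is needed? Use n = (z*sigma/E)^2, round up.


z*sigma/E = 1.645 * 18.72 / 1.61 = 10998/575 ≈ 19.126957
(z*sigma/E)^2 ≈ 365.840466
round up: n = 366

366


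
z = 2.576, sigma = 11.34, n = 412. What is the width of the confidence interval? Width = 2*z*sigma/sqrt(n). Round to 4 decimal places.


width = 2*z*sigma/sqrt(n)
2*z*sigma = 2 * 2.576 * 11.34 = 58.42368
sqrt(412) ≈ 20.297783
width = 58.42368 / 20.297783 ≈ 2.878328

2.8783


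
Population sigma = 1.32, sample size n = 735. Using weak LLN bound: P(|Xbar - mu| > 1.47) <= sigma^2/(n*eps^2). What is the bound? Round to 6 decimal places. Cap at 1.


bound = min(1, sigma^2/(n*eps^2))
sigma^2 = 1.32^2 = 1.7424
n*eps^2 = 735 * 1.47^2 = 735 * 2.1609 = 1588.2615
sigma^2/(n*eps^2) = 1.7424 / 1588.2615 ≈ 0.00109705

0.001097


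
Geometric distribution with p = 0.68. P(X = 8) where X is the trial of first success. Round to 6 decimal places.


P = (1-p)^(k-1) * p
(1-p)^(k-1) = 0.32^7 ≈ 0.0003435974
P = 0.0003435974 * 0.68 ≈ 0.0002336462

0.000234


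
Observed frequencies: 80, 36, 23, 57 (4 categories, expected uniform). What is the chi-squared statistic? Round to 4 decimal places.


chi2 = sum((O-E)^2/E), E = total/4
total = 196, E = 196/4 = 49
(80 - 49)^2 / 49 = 961 / 49 = 961/49 ≈ 19.612245
(36 - 49)^2 / 49 = 169 / 49 = 169/49 ≈ 3.448980
(23 - 49)^2 / 49 = 676 / 49 = 676/49 ≈ 13.795918
(57 - 49)^2 / 49 = 64 / 49 = 64/49 ≈ 1.306122
chi2 = 1870/49 ≈ 38.163265

38.1633


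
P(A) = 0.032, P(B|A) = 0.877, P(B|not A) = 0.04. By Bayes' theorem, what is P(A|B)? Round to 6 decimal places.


P(A|B) = P(B|A)*P(A) / P(B), P(B) = P(B|A)*P(A) + P(B|not A)*P(not A)
P(B|A)*P(A) = 0.877 * 0.032 = 0.028064
P(B|not A)*P(not A) = 0.04 * 0.968 = 0.03872
P(B) = 0.028064 + 0.03872 = 0.066784
P(A|B) = 0.028064 / 0.066784 = 877/2087 ≈ 0.42022041

0.420220


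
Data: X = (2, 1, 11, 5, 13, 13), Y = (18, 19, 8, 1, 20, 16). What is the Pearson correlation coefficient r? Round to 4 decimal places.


r = sum((xi-xbar)(yi-ybar)) / sqrt(sum((xi-xbar)^2) * sum((yi-ybar)^2))
n = 6, xbar = 45/6 = 7.5, ybar = 82/6 = 41/3 ≈ 13.666667
Sxy = sum((xi-xbar)(yi-ybar)) = 1
Sxx = sum((xi-xbar)^2) = 151.5
Syy = sum((yi-ybar)^2) = 856/3 ≈ 285.333333
sqrt(Sxx*Syy) ≈ 207.913444
r = Sxy / sqrt(Sxx*Syy) = 1 / 207.913444 ≈ 0.004810

0.0048


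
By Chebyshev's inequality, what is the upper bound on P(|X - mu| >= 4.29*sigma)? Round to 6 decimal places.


P <= 1/k^2
k^2 = 4.29^2 = 18.4041
1/k^2 = 1 / 18.4041 ≈ 0.05433572

0.054336


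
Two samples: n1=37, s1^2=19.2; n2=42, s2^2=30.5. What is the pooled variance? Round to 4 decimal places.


sp^2 = ((n1-1)*s1^2 + (n2-1)*s2^2)/(n1+n2-2)
(n1-1)*s1^2 = 36 * 19.2 = 691.2
(n2-1)*s2^2 = 41 * 30.5 = 1250.5
numerator = 691.2 + 1250.5 = 1941.7
n1+n2-2 = 77
sp^2 = 1941.7 / 77 = 19417/770 ≈ 25.216883

25.2169


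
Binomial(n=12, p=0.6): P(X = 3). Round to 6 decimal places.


P = C(n,k) * p^k * (1-p)^(n-k)
C(12,3) = 220
p^k = 0.6^3 = 0.216
(1-p)^(n-k) = 0.4^9 = 0.000262144
P = 220 * 0.216 * 0.000262144 ≈ 0.012457

0.012457


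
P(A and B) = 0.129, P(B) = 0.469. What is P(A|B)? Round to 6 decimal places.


P(A|B) = P(A and B) / P(B) = 0.129 / 0.469 = 129/469 ≈ 0.27505330

0.275053


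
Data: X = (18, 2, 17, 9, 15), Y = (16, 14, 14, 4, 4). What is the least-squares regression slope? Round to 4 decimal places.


b = sum((xi-xbar)(yi-ybar)) / sum((xi-xbar)^2)
n = 5, xbar = 61/5 = 12.2, ybar = 52/5 = 10.4
Sxy = sum((xi-xbar)(yi-ybar)) = 15.6
Sxx = sum((xi-xbar)^2) = 178.8
b = Sxy / Sxx = 13/149 ≈ 0.087248

0.0872


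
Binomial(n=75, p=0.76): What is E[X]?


E[X] = n*p = 75 * 0.76 = 57

57


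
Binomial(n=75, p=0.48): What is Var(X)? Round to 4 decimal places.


Var = n*p*(1-p) = 75 * 0.48 * 0.52 = 18.72

18.7200


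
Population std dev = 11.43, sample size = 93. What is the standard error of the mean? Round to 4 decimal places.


SE = sigma / sqrt(n)
sqrt(93) ≈ 9.643651
SE = 11.43 / 9.643651 ≈ 1.185236

1.1852


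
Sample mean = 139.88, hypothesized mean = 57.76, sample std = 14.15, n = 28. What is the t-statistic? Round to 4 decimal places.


t = (xbar - mu0) / (s/sqrt(n))
xbar - mu0 = 139.88 - 57.76 = 82.12
sqrt(28) ≈ 5.29150262
s/sqrt(n) = 14.15 / 5.29150262 ≈ 2.67409865
t = 82.12 / 2.67409865 ≈ 30.709413

30.7094


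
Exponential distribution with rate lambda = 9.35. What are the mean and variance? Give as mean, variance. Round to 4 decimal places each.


mean = 1/lam, var = 1/lam^2
mean = 1 / 9.35 = 20/187 ≈ 0.106952
lam^2 = 9.35^2 = 87.4225
var = 1 / 87.4225 ≈ 0.011439

0.1070, 0.0114


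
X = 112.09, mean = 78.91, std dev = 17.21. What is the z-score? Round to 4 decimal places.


z = (X - mu) / sigma
X - mu = 112.09 - 78.91 = 33.18
z = 33.18 / 17.21 = 3318/1721 ≈ 1.927949

1.9279


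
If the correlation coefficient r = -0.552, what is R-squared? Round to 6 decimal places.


R^2 = r^2 = (-0.552)^2 = 0.304704

0.304704


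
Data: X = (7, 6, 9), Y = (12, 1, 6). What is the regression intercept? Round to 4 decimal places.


a = ybar - b*xbar, where b = sum((xi-xbar)(yi-ybar)) / sum((xi-xbar)^2)
n = 3, xbar = 22/3 ≈ 7.333333, ybar = 19/3 ≈ 6.333333
Sxy = sum((xi-xbar)(yi-ybar)) = 14/3 ≈ 4.666667
Sxx = sum((xi-xbar)^2) = 14/3 ≈ 4.666667
b = Sxy / Sxx = 1
a = 6.333333 - 1 * 7.333333 = -1

-1.0000


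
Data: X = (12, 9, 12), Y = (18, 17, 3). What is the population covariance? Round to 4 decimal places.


Cov = (1/n)*sum((xi-xbar)(yi-ybar))
n = 3, xbar = 33/3 = 11, ybar = 38/3 ≈ 12.666667
sum((xi-xbar)(yi-ybar)) = -13
Cov = -13 / 3 = -13/3 ≈ -4.333333

-4.3333


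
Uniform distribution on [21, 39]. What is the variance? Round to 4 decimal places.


Var = (b-a)^2 / 12
(b-a)^2 = (39 - 21)^2 = 324
Var = 324/12 = 27

27.0000


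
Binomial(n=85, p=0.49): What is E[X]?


E[X] = n*p = 85 * 0.49 = 41.65

41.65


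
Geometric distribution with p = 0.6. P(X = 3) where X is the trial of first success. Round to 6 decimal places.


P = (1-p)^(k-1) * p
(1-p)^(k-1) = 0.4^2 = 0.16
P = 0.16 * 0.6 = 0.096

0.096000


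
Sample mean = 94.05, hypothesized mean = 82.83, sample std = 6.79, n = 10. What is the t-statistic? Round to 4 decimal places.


t = (xbar - mu0) / (s/sqrt(n))
xbar - mu0 = 94.05 - 82.83 = 11.22
sqrt(10) ≈ 3.16227766
s/sqrt(n) = 6.79 / 3.16227766 ≈ 2.14718653
t = 11.22 / 2.14718653 ≈ 5.225443

5.2254


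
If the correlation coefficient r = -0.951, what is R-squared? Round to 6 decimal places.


R^2 = r^2 = (-0.951)^2 = 0.904401

0.904401


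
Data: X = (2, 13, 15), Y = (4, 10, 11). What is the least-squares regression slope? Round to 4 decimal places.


b = sum((xi-xbar)(yi-ybar)) / sum((xi-xbar)^2)
n = 3, xbar = 30/3 = 10, ybar = 25/3 ≈ 8.333333
Sxy = sum((xi-xbar)(yi-ybar)) = 53
Sxx = sum((xi-xbar)^2) = 98
b = Sxy / Sxx = 53/98 ≈ 0.540816

0.5408


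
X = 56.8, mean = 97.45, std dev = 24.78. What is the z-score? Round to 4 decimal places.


z = (X - mu) / sigma
X - mu = 56.8 - 97.45 = -40.65
z = -40.65 / 24.78 = -1355/826 ≈ -1.640436

-1.6404


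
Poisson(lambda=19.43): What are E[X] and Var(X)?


E[X] = Var(X) = lambda = 19.43

19.43, 19.43


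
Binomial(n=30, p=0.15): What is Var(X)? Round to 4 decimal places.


Var = n*p*(1-p) = 30 * 0.15 * 0.85 = 3.825

3.8250


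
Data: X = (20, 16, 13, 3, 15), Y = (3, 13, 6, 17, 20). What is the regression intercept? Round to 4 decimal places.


a = ybar - b*xbar, where b = sum((xi-xbar)(yi-ybar)) / sum((xi-xbar)^2)
n = 5, xbar = 67/5 = 13.4, ybar = 59/5 = 11.8
Sxy = sum((xi-xbar)(yi-ybar)) = -93.6
Sxx = sum((xi-xbar)^2) = 161.2
b = Sxy / Sxx = -18/31 ≈ -0.580645
a = 11.8 - (-0.580645) * 13.4 = 607/31 ≈ 19.580645

19.5806


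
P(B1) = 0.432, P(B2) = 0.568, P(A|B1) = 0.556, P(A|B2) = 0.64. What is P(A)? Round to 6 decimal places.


P(A) = P(A|B1)*P(B1) + P(A|B2)*P(B2)
P(A|B1)*P(B1) = 0.556 * 0.432 = 0.240192
P(A|B2)*P(B2) = 0.64 * 0.568 = 0.36352
P(A) = 0.240192 + 0.36352 = 0.603712

0.603712


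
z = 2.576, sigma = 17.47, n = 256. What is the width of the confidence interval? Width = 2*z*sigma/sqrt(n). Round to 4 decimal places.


width = 2*z*sigma/sqrt(n)
2*z*sigma = 2 * 2.576 * 17.47 = 90.00544
sqrt(256) = 16
width = 90.00544 / 16 = 5.62534

5.6253


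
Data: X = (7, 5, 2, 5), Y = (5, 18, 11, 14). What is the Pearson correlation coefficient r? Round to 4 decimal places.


r = sum((xi-xbar)(yi-ybar)) / sqrt(sum((xi-xbar)^2) * sum((yi-ybar)^2))
n = 4, xbar = 19/4 = 4.75, ybar = 48/4 = 12
Sxy = sum((xi-xbar)(yi-ybar)) = -11
Sxx = sum((xi-xbar)^2) = 12.75
Syy = sum((yi-ybar)^2) = 90
sqrt(Sxx*Syy) ≈ 33.874769
r = Sxy / sqrt(Sxx*Syy) = -11 / 33.874769 ≈ -0.324725

-0.3247


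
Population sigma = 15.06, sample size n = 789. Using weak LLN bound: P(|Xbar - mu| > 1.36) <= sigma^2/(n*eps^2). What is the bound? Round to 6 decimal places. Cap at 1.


bound = min(1, sigma^2/(n*eps^2))
sigma^2 = 15.06^2 = 226.8036
n*eps^2 = 789 * 1.36^2 = 789 * 1.8496 = 1459.3344
sigma^2/(n*eps^2) = 226.8036 / 1459.3344 ≈ 0.15541578

0.155416


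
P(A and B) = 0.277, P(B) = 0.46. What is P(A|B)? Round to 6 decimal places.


P(A|B) = P(A and B) / P(B) = 0.277 / 0.46 = 277/460 ≈ 0.60217391

0.602174


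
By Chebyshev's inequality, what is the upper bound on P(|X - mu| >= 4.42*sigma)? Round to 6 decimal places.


P <= 1/k^2
k^2 = 4.42^2 = 19.5364
1/k^2 = 1 / 19.5364 ≈ 0.05118650

0.051187


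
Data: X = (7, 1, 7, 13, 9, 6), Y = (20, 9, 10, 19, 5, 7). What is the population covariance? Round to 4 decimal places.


Cov = (1/n)*sum((xi-xbar)(yi-ybar))
n = 6, xbar = 43/6 ≈ 7.166667, ybar = 70/6 = 35/3 ≈ 11.666667
sum((xi-xbar)(yi-ybar)) = 154/3 ≈ 51.333333
Cov = 51.333333 / 6 = 77/9 ≈ 8.555556

8.5556


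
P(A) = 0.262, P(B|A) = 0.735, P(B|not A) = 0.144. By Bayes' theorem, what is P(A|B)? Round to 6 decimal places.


P(A|B) = P(B|A)*P(A) / P(B), P(B) = P(B|A)*P(A) + P(B|not A)*P(not A)
P(B|A)*P(A) = 0.735 * 0.262 = 0.19257
P(B|not A)*P(not A) = 0.144 * 0.738 = 0.106272
P(B) = 0.19257 + 0.106272 = 0.298842
P(A|B) = 0.19257 / 0.298842 ≈ 0.64438734

0.644387


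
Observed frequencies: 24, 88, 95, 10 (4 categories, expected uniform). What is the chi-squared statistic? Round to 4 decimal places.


chi2 = sum((O-E)^2/E), E = total/4
total = 217, E = 217/4 = 54.25
(24 - 54.25)^2 / 54.25 = 915.0625 / 54.25 = 14641/868 ≈ 16.867512
(88 - 54.25)^2 / 54.25 = 1139.0625 / 54.25 = 18225/868 ≈ 20.996544
(95 - 54.25)^2 / 54.25 = 1660.5625 / 54.25 = 26569/868 ≈ 30.609447
(10 - 54.25)^2 / 54.25 = 1958.0625 / 54.25 = 31329/868 ≈ 36.093318
chi2 = 22691/217 ≈ 104.566820

104.5668


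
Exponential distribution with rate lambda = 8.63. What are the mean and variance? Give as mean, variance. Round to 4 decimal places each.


mean = 1/lam, var = 1/lam^2
mean = 1 / 8.63 = 100/863 ≈ 0.115875
lam^2 = 8.63^2 = 74.4769
var = 1 / 74.4769 ≈ 0.013427

0.1159, 0.0134


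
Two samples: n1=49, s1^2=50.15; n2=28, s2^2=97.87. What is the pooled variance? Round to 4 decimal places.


sp^2 = ((n1-1)*s1^2 + (n2-1)*s2^2)/(n1+n2-2)
(n1-1)*s1^2 = 48 * 50.15 = 2407.2
(n2-1)*s2^2 = 27 * 97.87 = 2642.49
numerator = 2407.2 + 2642.49 = 5049.69
n1+n2-2 = 75
sp^2 = 5049.69 / 75 = 67.3292

67.3292


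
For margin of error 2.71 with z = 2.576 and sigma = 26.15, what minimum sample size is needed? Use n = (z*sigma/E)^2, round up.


z*sigma/E = 2.576 * 26.15 / 2.71 = 168406/6775 ≈ 24.856974
(z*sigma/E)^2 ≈ 617.869165
round up: n = 618

618


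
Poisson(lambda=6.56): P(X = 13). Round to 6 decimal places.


P = e^(-lam) * lam^k / k!
e^(-6.56) ≈ 0.001415886
lam^k = 6.56^13 ≈ 41662939868.651852
k! = 13! = 6227020800
P = 0.001415886 * 41662939868.651852 / 6227020800 ≈ 0.009473

0.009473


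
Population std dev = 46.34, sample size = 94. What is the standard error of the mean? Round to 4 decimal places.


SE = sigma / sqrt(n)
sqrt(94) ≈ 9.695360
SE = 46.34 / 9.695360 ≈ 4.779606

4.7796


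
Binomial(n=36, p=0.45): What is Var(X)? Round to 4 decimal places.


Var = n*p*(1-p) = 36 * 0.45 * 0.55 = 8.91

8.9100


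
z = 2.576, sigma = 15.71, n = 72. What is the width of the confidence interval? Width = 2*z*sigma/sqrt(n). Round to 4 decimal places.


width = 2*z*sigma/sqrt(n)
2*z*sigma = 2 * 2.576 * 15.71 = 80.93792
sqrt(72) ≈ 8.485281
width = 80.93792 / 8.485281 ≈ 9.538625

9.5386


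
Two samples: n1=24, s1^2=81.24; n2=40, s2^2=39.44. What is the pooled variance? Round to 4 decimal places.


sp^2 = ((n1-1)*s1^2 + (n2-1)*s2^2)/(n1+n2-2)
(n1-1)*s1^2 = 23 * 81.24 = 1868.52
(n2-1)*s2^2 = 39 * 39.44 = 1538.16
numerator = 1868.52 + 1538.16 = 3406.68
n1+n2-2 = 62
sp^2 = 3406.68 / 62 = 85167/1550 ≈ 54.946452

54.9465


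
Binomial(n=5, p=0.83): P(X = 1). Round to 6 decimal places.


P = C(n,k) * p^k * (1-p)^(n-k)
C(5,1) = 5
p^k = 0.83^1 = 0.83
(1-p)^(n-k) = 0.17^4 = 0.00083521
P = 5 * 0.83 * 0.00083521 ≈ 0.003466

0.003466


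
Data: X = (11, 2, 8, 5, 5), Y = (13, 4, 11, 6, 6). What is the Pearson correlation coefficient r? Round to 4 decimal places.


r = sum((xi-xbar)(yi-ybar)) / sqrt(sum((xi-xbar)^2) * sum((yi-ybar)^2))
n = 5, xbar = 31/5 = 6.2, ybar = 40/5 = 8
Sxy = sum((xi-xbar)(yi-ybar)) = 51
Sxx = sum((xi-xbar)^2) = 46.8
Syy = sum((yi-ybar)^2) = 58
sqrt(Sxx*Syy) ≈ 52.099904
r = Sxy / sqrt(Sxx*Syy) = 51 / 52.099904 ≈ 0.978889

0.9789


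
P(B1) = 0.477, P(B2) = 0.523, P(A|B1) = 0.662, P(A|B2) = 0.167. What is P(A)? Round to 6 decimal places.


P(A) = P(A|B1)*P(B1) + P(A|B2)*P(B2)
P(A|B1)*P(B1) = 0.662 * 0.477 = 0.315774
P(A|B2)*P(B2) = 0.167 * 0.523 = 0.087341
P(A) = 0.315774 + 0.087341 = 0.403115

0.403115


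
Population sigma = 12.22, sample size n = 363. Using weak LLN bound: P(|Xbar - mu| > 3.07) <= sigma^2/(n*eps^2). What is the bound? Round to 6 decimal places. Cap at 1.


bound = min(1, sigma^2/(n*eps^2))
sigma^2 = 12.22^2 = 149.3284
n*eps^2 = 363 * 3.07^2 = 363 * 9.4249 = 3421.2387
sigma^2/(n*eps^2) = 149.3284 / 3421.2387 ≈ 0.04364747

0.043647


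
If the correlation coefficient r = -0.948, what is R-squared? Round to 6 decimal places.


R^2 = r^2 = (-0.948)^2 = 0.898704

0.898704


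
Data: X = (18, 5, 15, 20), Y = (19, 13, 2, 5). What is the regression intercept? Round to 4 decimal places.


a = ybar - b*xbar, where b = sum((xi-xbar)(yi-ybar)) / sum((xi-xbar)^2)
n = 4, xbar = 58/4 = 14.5, ybar = 39/4 = 9.75
Sxy = sum((xi-xbar)(yi-ybar)) = -28.5
Sxx = sum((xi-xbar)^2) = 133
b = Sxy / Sxx = -3/14 ≈ -0.214286
a = 9.75 - (-0.214286) * 14.5 = 90/7 ≈ 12.857143

12.8571


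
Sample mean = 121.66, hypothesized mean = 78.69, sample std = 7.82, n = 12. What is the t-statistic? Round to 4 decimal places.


t = (xbar - mu0) / (s/sqrt(n))
xbar - mu0 = 121.66 - 78.69 = 42.97
sqrt(12) ≈ 3.46410162
s/sqrt(n) = 7.82 / 3.46410162 ≈ 2.25743955
t = 42.97 / 2.25743955 ≈ 19.034840

19.0348


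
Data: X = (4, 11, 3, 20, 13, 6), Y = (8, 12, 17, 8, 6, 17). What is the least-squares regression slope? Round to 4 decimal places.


b = sum((xi-xbar)(yi-ybar)) / sum((xi-xbar)^2)
n = 6, xbar = 57/6 = 9.5, ybar = 68/6 = 34/3 ≈ 11.333333
Sxy = sum((xi-xbar)(yi-ybar)) = -91
Sxx = sum((xi-xbar)^2) = 209.5
b = Sxy / Sxx = -182/419 ≈ -0.434368

-0.4344


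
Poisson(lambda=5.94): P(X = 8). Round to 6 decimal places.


P = e^(-lam) * lam^k / k!
e^(-5.94) ≈ 0.002632030
lam^k = 5.94^8 ≈ 1549856.752676
k! = 8! = 40320
P = 0.002632030 * 1549856.752676 / 40320 ≈ 0.101172

0.101172


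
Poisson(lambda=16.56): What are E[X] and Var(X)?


E[X] = Var(X) = lambda = 16.56

16.56, 16.56


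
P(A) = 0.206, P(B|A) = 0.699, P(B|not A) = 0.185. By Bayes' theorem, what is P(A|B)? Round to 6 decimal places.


P(A|B) = P(B|A)*P(A) / P(B), P(B) = P(B|A)*P(A) + P(B|not A)*P(not A)
P(B|A)*P(A) = 0.699 * 0.206 = 0.143994
P(B|not A)*P(not A) = 0.185 * 0.794 = 0.14689
P(B) = 0.143994 + 0.14689 = 0.290884
P(A|B) = 0.143994 / 0.290884 ≈ 0.49502207

0.495022


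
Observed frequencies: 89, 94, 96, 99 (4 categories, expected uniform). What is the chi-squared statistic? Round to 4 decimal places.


chi2 = sum((O-E)^2/E), E = total/4
total = 378, E = 378/4 = 94.5
(89 - 94.5)^2 / 94.5 = 30.25 / 94.5 = 121/378 ≈ 0.320106
(94 - 94.5)^2 / 94.5 = 0.25 / 94.5 = 1/378 ≈ 0.002646
(96 - 94.5)^2 / 94.5 = 2.25 / 94.5 = 1/42 ≈ 0.023810
(99 - 94.5)^2 / 94.5 = 20.25 / 94.5 = 3/14 ≈ 0.214286
chi2 = 106/189 ≈ 0.560847

0.5608


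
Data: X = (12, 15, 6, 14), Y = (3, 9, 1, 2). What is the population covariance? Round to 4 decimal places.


Cov = (1/n)*sum((xi-xbar)(yi-ybar))
n = 4, xbar = 47/4 = 11.75, ybar = 15/4 = 3.75
sum((xi-xbar)(yi-ybar)) = 28.75
Cov = 28.75 / 4 = 7.1875

7.1875


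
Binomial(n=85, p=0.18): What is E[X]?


E[X] = n*p = 85 * 0.18 = 15.3

15.3


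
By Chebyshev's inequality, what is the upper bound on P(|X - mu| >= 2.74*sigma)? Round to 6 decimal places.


P <= 1/k^2
k^2 = 2.74^2 = 7.5076
1/k^2 = 1 / 7.5076 ≈ 0.13319836

0.133198


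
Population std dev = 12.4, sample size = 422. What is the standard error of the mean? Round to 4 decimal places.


SE = sigma / sqrt(n)
sqrt(422) ≈ 20.542639
SE = 12.4 / 20.542639 ≈ 0.603623

0.6036


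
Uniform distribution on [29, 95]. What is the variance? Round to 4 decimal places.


Var = (b-a)^2 / 12
(b-a)^2 = (95 - 29)^2 = 4356
Var = 4356/12 = 363

363.0000


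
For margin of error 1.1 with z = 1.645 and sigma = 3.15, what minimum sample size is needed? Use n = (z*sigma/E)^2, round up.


z*sigma/E = 1.645 * 3.15 / 1.1 = 20727/4400 ≈ 4.710682
(z*sigma/E)^2 ≈ 22.190523
round up: n = 23

23


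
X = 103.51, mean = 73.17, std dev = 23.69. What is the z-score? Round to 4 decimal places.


z = (X - mu) / sigma
X - mu = 103.51 - 73.17 = 30.34
z = 30.34 / 23.69 = 3034/2369 ≈ 1.280709

1.2807


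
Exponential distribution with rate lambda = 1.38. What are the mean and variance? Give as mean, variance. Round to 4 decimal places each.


mean = 1/lam, var = 1/lam^2
mean = 1 / 1.38 = 50/69 ≈ 0.724638
lam^2 = 1.38^2 = 1.9044
var = 1 / 1.9044 = 2500/4761 ≈ 0.525100

0.7246, 0.5251


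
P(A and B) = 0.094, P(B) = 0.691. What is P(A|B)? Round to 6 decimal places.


P(A|B) = P(A and B) / P(B) = 0.094 / 0.691 = 94/691 ≈ 0.13603473

0.136035


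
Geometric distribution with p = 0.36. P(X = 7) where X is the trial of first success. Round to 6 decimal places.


P = (1-p)^(k-1) * p
(1-p)^(k-1) = 0.64^6 ≈ 0.06871948
P = 0.06871948 * 0.36 ≈ 0.02473901

0.024739


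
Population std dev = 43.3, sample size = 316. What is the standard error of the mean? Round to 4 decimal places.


SE = sigma / sqrt(n)
sqrt(316) ≈ 17.776389
SE = 43.3 / 17.776389 ≈ 2.435815

2.4358


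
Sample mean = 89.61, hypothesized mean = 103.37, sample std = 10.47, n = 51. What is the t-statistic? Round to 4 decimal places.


t = (xbar - mu0) / (s/sqrt(n))
xbar - mu0 = 89.61 - 103.37 = -13.76
sqrt(51) ≈ 7.14142843
s/sqrt(n) = 10.47 / 7.14142843 ≈ 1.46609325
t = -13.76 / 1.46609325 ≈ -9.385488

-9.3855


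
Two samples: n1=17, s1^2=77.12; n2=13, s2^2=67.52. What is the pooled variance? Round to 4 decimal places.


sp^2 = ((n1-1)*s1^2 + (n2-1)*s2^2)/(n1+n2-2)
(n1-1)*s1^2 = 16 * 77.12 = 1233.92
(n2-1)*s2^2 = 12 * 67.52 = 810.24
numerator = 1233.92 + 810.24 = 2044.16
n1+n2-2 = 28
sp^2 = 2044.16 / 28 = 12776/175 ≈ 73.005714

73.0057


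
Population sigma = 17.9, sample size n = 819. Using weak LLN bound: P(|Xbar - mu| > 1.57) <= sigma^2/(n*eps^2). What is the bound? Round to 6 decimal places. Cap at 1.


bound = min(1, sigma^2/(n*eps^2))
sigma^2 = 17.9^2 = 320.41
n*eps^2 = 819 * 1.57^2 = 819 * 2.4649 = 2018.7531
sigma^2/(n*eps^2) = 320.41 / 2018.7531 ≈ 0.15871678

0.158717


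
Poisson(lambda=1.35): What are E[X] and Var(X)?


E[X] = Var(X) = lambda = 1.35

1.35, 1.35


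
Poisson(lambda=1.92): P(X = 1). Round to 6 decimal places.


P = e^(-lam) * lam^k / k!
e^(-1.92) ≈ 0.1466070
lam^k = 1.92^1 = 1.92
k! = 1! = 1
P = 0.1466070 * 1.92 / 1 ≈ 0.281485

0.281485


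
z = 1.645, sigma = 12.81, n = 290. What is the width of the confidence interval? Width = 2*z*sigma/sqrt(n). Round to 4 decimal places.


width = 2*z*sigma/sqrt(n)
2*z*sigma = 2 * 1.645 * 12.81 = 42.1449
sqrt(290) ≈ 17.029386
width = 42.1449 / 17.029386 ≈ 2.474834

2.4748


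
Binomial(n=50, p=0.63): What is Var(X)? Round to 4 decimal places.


Var = n*p*(1-p) = 50 * 0.63 * 0.37 = 11.655

11.6550


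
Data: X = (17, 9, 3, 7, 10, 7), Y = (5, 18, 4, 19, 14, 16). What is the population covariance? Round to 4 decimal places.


Cov = (1/n)*sum((xi-xbar)(yi-ybar))
n = 6, xbar = 53/6 ≈ 8.833333, ybar = 76/6 = 38/3 ≈ 12.666667
sum((xi-xbar)(yi-ybar)) = -82/3 ≈ -27.333333
Cov = -27.333333 / 6 = -41/9 ≈ -4.555556

-4.5556


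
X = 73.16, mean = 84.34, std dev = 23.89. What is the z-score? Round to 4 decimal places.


z = (X - mu) / sigma
X - mu = 73.16 - 84.34 = -11.18
z = -11.18 / 23.89 = -1118/2389 ≈ -0.467978

-0.4680


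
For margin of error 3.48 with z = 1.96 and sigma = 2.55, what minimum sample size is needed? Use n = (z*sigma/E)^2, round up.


z*sigma/E = 1.96 * 2.55 / 3.48 = 833/580 ≈ 1.436207
(z*sigma/E)^2 ≈ 2.062690
round up: n = 3

3


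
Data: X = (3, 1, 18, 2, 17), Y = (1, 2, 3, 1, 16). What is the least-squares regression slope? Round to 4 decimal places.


b = sum((xi-xbar)(yi-ybar)) / sum((xi-xbar)^2)
n = 5, xbar = 41/5 = 8.2, ybar = 23/5 = 4.6
Sxy = sum((xi-xbar)(yi-ybar)) = 144.4
Sxx = sum((xi-xbar)^2) = 290.8
b = Sxy / Sxx = 361/727 ≈ 0.496561

0.4966


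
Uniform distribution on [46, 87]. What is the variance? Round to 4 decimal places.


Var = (b-a)^2 / 12
(b-a)^2 = (87 - 46)^2 = 1681
Var = 1681/12 ≈ 140.083333

140.0833


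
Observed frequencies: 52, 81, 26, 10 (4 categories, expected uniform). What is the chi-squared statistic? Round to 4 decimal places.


chi2 = sum((O-E)^2/E), E = total/4
total = 169, E = 169/4 = 42.25
(52 - 42.25)^2 / 42.25 = 95.0625 / 42.25 = 2.25
(81 - 42.25)^2 / 42.25 = 1501.5625 / 42.25 = 24025/676 ≈ 35.539941
(26 - 42.25)^2 / 42.25 = 264.0625 / 42.25 = 6.25
(10 - 42.25)^2 / 42.25 = 1040.0625 / 42.25 = 16641/676 ≈ 24.616864
chi2 = 11603/169 ≈ 68.656805

68.6568


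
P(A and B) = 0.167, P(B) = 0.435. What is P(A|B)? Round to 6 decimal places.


P(A|B) = P(A and B) / P(B) = 0.167 / 0.435 = 167/435 ≈ 0.38390805

0.383908


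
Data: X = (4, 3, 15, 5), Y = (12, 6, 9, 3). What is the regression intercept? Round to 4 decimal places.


a = ybar - b*xbar, where b = sum((xi-xbar)(yi-ybar)) / sum((xi-xbar)^2)
n = 4, xbar = 27/4 = 6.75, ybar = 30/4 = 7.5
Sxy = sum((xi-xbar)(yi-ybar)) = 13.5
Sxx = sum((xi-xbar)^2) = 92.75
b = Sxy / Sxx = 54/371 ≈ 0.145553
a = 7.5 - 0.145553 * 6.75 = 2418/371 ≈ 6.517520

6.5175


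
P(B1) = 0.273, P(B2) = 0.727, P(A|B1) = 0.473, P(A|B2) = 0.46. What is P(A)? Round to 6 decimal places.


P(A) = P(A|B1)*P(B1) + P(A|B2)*P(B2)
P(A|B1)*P(B1) = 0.473 * 0.273 = 0.129129
P(A|B2)*P(B2) = 0.46 * 0.727 = 0.33442
P(A) = 0.129129 + 0.33442 = 0.463549

0.463549


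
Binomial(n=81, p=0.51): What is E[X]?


E[X] = n*p = 81 * 0.51 = 41.31

41.31


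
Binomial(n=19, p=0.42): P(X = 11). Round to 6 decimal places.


P = C(n,k) * p^k * (1-p)^(n-k)
C(19,11) = 75582
p^k = 0.42^11 ≈ 0.00007173683
(1-p)^(n-k) = 0.58^8 ≈ 0.01280631
P = 75582 * 0.00007173683 * 0.01280631 ≈ 0.069436

0.069436


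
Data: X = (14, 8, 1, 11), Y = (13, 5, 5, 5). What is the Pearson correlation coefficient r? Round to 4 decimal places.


r = sum((xi-xbar)(yi-ybar)) / sqrt(sum((xi-xbar)^2) * sum((yi-ybar)^2))
n = 4, xbar = 34/4 = 8.5, ybar = 28/4 = 7
Sxy = sum((xi-xbar)(yi-ybar)) = 44
Sxx = sum((xi-xbar)^2) = 93
Syy = sum((yi-ybar)^2) = 48
sqrt(Sxx*Syy) ≈ 66.813172
r = Sxy / sqrt(Sxx*Syy) = 44 / 66.813172 ≈ 0.658553

0.6586
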